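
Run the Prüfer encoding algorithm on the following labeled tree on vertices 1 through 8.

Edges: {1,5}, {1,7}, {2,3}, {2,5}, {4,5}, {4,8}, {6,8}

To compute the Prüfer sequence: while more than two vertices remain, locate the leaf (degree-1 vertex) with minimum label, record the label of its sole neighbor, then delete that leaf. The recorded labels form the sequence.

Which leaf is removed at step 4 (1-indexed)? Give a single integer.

Answer: 7

Derivation:
Step 1: current leaves = {3,6,7}. Remove leaf 3 (neighbor: 2).
Step 2: current leaves = {2,6,7}. Remove leaf 2 (neighbor: 5).
Step 3: current leaves = {6,7}. Remove leaf 6 (neighbor: 8).
Step 4: current leaves = {7,8}. Remove leaf 7 (neighbor: 1).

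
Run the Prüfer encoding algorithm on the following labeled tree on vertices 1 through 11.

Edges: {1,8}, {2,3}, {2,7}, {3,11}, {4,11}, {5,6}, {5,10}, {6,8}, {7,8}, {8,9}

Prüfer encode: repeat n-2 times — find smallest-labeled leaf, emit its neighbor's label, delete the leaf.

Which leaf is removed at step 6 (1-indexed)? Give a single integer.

Step 1: current leaves = {1,4,9,10}. Remove leaf 1 (neighbor: 8).
Step 2: current leaves = {4,9,10}. Remove leaf 4 (neighbor: 11).
Step 3: current leaves = {9,10,11}. Remove leaf 9 (neighbor: 8).
Step 4: current leaves = {10,11}. Remove leaf 10 (neighbor: 5).
Step 5: current leaves = {5,11}. Remove leaf 5 (neighbor: 6).
Step 6: current leaves = {6,11}. Remove leaf 6 (neighbor: 8).

Answer: 6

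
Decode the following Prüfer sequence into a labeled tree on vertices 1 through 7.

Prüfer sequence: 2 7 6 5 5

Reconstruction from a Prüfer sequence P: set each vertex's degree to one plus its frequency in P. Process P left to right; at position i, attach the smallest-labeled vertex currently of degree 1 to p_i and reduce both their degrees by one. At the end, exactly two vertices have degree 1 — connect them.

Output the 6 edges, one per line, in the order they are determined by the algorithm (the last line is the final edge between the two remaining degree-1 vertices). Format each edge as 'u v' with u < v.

Answer: 1 2
2 7
3 6
4 5
5 6
5 7

Derivation:
Initial degrees: {1:1, 2:2, 3:1, 4:1, 5:3, 6:2, 7:2}
Step 1: smallest deg-1 vertex = 1, p_1 = 2. Add edge {1,2}. Now deg[1]=0, deg[2]=1.
Step 2: smallest deg-1 vertex = 2, p_2 = 7. Add edge {2,7}. Now deg[2]=0, deg[7]=1.
Step 3: smallest deg-1 vertex = 3, p_3 = 6. Add edge {3,6}. Now deg[3]=0, deg[6]=1.
Step 4: smallest deg-1 vertex = 4, p_4 = 5. Add edge {4,5}. Now deg[4]=0, deg[5]=2.
Step 5: smallest deg-1 vertex = 6, p_5 = 5. Add edge {5,6}. Now deg[6]=0, deg[5]=1.
Final: two remaining deg-1 vertices are 5, 7. Add edge {5,7}.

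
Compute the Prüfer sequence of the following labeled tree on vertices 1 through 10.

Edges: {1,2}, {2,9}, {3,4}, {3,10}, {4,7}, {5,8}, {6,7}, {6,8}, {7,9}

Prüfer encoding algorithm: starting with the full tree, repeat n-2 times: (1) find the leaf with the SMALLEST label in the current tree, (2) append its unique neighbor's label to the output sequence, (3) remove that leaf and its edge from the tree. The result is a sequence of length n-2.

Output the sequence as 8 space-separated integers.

Answer: 2 9 8 6 7 7 4 3

Derivation:
Step 1: leaves = {1,5,10}. Remove smallest leaf 1, emit neighbor 2.
Step 2: leaves = {2,5,10}. Remove smallest leaf 2, emit neighbor 9.
Step 3: leaves = {5,9,10}. Remove smallest leaf 5, emit neighbor 8.
Step 4: leaves = {8,9,10}. Remove smallest leaf 8, emit neighbor 6.
Step 5: leaves = {6,9,10}. Remove smallest leaf 6, emit neighbor 7.
Step 6: leaves = {9,10}. Remove smallest leaf 9, emit neighbor 7.
Step 7: leaves = {7,10}. Remove smallest leaf 7, emit neighbor 4.
Step 8: leaves = {4,10}. Remove smallest leaf 4, emit neighbor 3.
Done: 2 vertices remain (3, 10). Sequence = [2 9 8 6 7 7 4 3]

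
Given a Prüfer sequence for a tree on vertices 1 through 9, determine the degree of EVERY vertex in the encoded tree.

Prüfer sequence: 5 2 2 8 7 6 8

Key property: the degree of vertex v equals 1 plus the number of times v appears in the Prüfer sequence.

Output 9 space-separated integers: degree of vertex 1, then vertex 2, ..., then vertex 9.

Answer: 1 3 1 1 2 2 2 3 1

Derivation:
p_1 = 5: count[5] becomes 1
p_2 = 2: count[2] becomes 1
p_3 = 2: count[2] becomes 2
p_4 = 8: count[8] becomes 1
p_5 = 7: count[7] becomes 1
p_6 = 6: count[6] becomes 1
p_7 = 8: count[8] becomes 2
Degrees (1 + count): deg[1]=1+0=1, deg[2]=1+2=3, deg[3]=1+0=1, deg[4]=1+0=1, deg[5]=1+1=2, deg[6]=1+1=2, deg[7]=1+1=2, deg[8]=1+2=3, deg[9]=1+0=1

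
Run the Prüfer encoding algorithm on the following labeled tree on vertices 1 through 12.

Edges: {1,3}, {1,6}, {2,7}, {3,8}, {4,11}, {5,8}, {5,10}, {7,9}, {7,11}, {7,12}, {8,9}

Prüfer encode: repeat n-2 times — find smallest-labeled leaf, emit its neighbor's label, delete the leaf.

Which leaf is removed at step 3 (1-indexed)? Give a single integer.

Answer: 6

Derivation:
Step 1: current leaves = {2,4,6,10,12}. Remove leaf 2 (neighbor: 7).
Step 2: current leaves = {4,6,10,12}. Remove leaf 4 (neighbor: 11).
Step 3: current leaves = {6,10,11,12}. Remove leaf 6 (neighbor: 1).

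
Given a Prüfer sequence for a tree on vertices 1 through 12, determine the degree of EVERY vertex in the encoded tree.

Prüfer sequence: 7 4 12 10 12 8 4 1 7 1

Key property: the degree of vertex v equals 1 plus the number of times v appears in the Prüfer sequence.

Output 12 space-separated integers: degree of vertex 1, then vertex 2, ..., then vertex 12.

p_1 = 7: count[7] becomes 1
p_2 = 4: count[4] becomes 1
p_3 = 12: count[12] becomes 1
p_4 = 10: count[10] becomes 1
p_5 = 12: count[12] becomes 2
p_6 = 8: count[8] becomes 1
p_7 = 4: count[4] becomes 2
p_8 = 1: count[1] becomes 1
p_9 = 7: count[7] becomes 2
p_10 = 1: count[1] becomes 2
Degrees (1 + count): deg[1]=1+2=3, deg[2]=1+0=1, deg[3]=1+0=1, deg[4]=1+2=3, deg[5]=1+0=1, deg[6]=1+0=1, deg[7]=1+2=3, deg[8]=1+1=2, deg[9]=1+0=1, deg[10]=1+1=2, deg[11]=1+0=1, deg[12]=1+2=3

Answer: 3 1 1 3 1 1 3 2 1 2 1 3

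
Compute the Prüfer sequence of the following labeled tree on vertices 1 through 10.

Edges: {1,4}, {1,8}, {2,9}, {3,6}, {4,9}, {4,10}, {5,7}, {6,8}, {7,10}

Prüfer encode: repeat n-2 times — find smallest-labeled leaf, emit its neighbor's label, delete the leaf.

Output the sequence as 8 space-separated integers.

Answer: 9 6 7 8 10 1 4 4

Derivation:
Step 1: leaves = {2,3,5}. Remove smallest leaf 2, emit neighbor 9.
Step 2: leaves = {3,5,9}. Remove smallest leaf 3, emit neighbor 6.
Step 3: leaves = {5,6,9}. Remove smallest leaf 5, emit neighbor 7.
Step 4: leaves = {6,7,9}. Remove smallest leaf 6, emit neighbor 8.
Step 5: leaves = {7,8,9}. Remove smallest leaf 7, emit neighbor 10.
Step 6: leaves = {8,9,10}. Remove smallest leaf 8, emit neighbor 1.
Step 7: leaves = {1,9,10}. Remove smallest leaf 1, emit neighbor 4.
Step 8: leaves = {9,10}. Remove smallest leaf 9, emit neighbor 4.
Done: 2 vertices remain (4, 10). Sequence = [9 6 7 8 10 1 4 4]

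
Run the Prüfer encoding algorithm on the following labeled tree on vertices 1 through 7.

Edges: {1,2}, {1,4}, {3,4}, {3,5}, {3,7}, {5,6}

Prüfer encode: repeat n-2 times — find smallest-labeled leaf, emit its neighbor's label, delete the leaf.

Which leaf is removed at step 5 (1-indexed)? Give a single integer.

Step 1: current leaves = {2,6,7}. Remove leaf 2 (neighbor: 1).
Step 2: current leaves = {1,6,7}. Remove leaf 1 (neighbor: 4).
Step 3: current leaves = {4,6,7}. Remove leaf 4 (neighbor: 3).
Step 4: current leaves = {6,7}. Remove leaf 6 (neighbor: 5).
Step 5: current leaves = {5,7}. Remove leaf 5 (neighbor: 3).

Answer: 5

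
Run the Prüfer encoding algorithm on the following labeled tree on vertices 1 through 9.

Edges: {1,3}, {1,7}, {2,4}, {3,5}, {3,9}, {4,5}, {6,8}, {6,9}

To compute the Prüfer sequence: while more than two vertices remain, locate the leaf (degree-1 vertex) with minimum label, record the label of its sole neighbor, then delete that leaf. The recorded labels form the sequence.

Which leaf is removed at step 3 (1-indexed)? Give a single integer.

Step 1: current leaves = {2,7,8}. Remove leaf 2 (neighbor: 4).
Step 2: current leaves = {4,7,8}. Remove leaf 4 (neighbor: 5).
Step 3: current leaves = {5,7,8}. Remove leaf 5 (neighbor: 3).

Answer: 5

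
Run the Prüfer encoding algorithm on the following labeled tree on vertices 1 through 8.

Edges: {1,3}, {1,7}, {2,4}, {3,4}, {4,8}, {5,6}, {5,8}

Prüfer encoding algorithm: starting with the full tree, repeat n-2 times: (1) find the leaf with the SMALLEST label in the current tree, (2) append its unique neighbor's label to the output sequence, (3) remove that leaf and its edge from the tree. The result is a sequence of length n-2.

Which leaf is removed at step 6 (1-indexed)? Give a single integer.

Step 1: current leaves = {2,6,7}. Remove leaf 2 (neighbor: 4).
Step 2: current leaves = {6,7}. Remove leaf 6 (neighbor: 5).
Step 3: current leaves = {5,7}. Remove leaf 5 (neighbor: 8).
Step 4: current leaves = {7,8}. Remove leaf 7 (neighbor: 1).
Step 5: current leaves = {1,8}. Remove leaf 1 (neighbor: 3).
Step 6: current leaves = {3,8}. Remove leaf 3 (neighbor: 4).

Answer: 3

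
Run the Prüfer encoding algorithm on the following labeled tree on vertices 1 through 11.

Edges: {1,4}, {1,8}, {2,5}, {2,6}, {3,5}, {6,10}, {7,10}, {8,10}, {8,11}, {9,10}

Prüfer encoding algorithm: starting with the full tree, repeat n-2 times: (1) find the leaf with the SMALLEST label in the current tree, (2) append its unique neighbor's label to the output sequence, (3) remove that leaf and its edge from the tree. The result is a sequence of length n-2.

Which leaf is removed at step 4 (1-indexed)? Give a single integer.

Step 1: current leaves = {3,4,7,9,11}. Remove leaf 3 (neighbor: 5).
Step 2: current leaves = {4,5,7,9,11}. Remove leaf 4 (neighbor: 1).
Step 3: current leaves = {1,5,7,9,11}. Remove leaf 1 (neighbor: 8).
Step 4: current leaves = {5,7,9,11}. Remove leaf 5 (neighbor: 2).

Answer: 5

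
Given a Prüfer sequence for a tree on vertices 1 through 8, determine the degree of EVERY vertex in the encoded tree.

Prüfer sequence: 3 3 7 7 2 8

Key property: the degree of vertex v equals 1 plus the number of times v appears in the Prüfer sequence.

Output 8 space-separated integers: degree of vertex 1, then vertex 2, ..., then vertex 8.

p_1 = 3: count[3] becomes 1
p_2 = 3: count[3] becomes 2
p_3 = 7: count[7] becomes 1
p_4 = 7: count[7] becomes 2
p_5 = 2: count[2] becomes 1
p_6 = 8: count[8] becomes 1
Degrees (1 + count): deg[1]=1+0=1, deg[2]=1+1=2, deg[3]=1+2=3, deg[4]=1+0=1, deg[5]=1+0=1, deg[6]=1+0=1, deg[7]=1+2=3, deg[8]=1+1=2

Answer: 1 2 3 1 1 1 3 2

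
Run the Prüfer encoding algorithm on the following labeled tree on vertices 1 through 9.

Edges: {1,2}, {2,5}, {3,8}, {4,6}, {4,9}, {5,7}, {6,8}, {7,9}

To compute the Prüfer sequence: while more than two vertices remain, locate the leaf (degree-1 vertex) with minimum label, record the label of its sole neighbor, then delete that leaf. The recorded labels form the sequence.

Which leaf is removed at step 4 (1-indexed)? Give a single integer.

Step 1: current leaves = {1,3}. Remove leaf 1 (neighbor: 2).
Step 2: current leaves = {2,3}. Remove leaf 2 (neighbor: 5).
Step 3: current leaves = {3,5}. Remove leaf 3 (neighbor: 8).
Step 4: current leaves = {5,8}. Remove leaf 5 (neighbor: 7).

Answer: 5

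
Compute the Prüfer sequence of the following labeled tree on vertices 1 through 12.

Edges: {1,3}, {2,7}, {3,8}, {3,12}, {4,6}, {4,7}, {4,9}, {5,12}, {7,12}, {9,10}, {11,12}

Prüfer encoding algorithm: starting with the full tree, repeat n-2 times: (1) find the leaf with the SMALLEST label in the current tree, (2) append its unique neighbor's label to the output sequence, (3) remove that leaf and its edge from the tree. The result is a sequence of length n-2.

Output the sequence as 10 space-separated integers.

Answer: 3 7 12 4 3 12 9 4 7 12

Derivation:
Step 1: leaves = {1,2,5,6,8,10,11}. Remove smallest leaf 1, emit neighbor 3.
Step 2: leaves = {2,5,6,8,10,11}. Remove smallest leaf 2, emit neighbor 7.
Step 3: leaves = {5,6,8,10,11}. Remove smallest leaf 5, emit neighbor 12.
Step 4: leaves = {6,8,10,11}. Remove smallest leaf 6, emit neighbor 4.
Step 5: leaves = {8,10,11}. Remove smallest leaf 8, emit neighbor 3.
Step 6: leaves = {3,10,11}. Remove smallest leaf 3, emit neighbor 12.
Step 7: leaves = {10,11}. Remove smallest leaf 10, emit neighbor 9.
Step 8: leaves = {9,11}. Remove smallest leaf 9, emit neighbor 4.
Step 9: leaves = {4,11}. Remove smallest leaf 4, emit neighbor 7.
Step 10: leaves = {7,11}. Remove smallest leaf 7, emit neighbor 12.
Done: 2 vertices remain (11, 12). Sequence = [3 7 12 4 3 12 9 4 7 12]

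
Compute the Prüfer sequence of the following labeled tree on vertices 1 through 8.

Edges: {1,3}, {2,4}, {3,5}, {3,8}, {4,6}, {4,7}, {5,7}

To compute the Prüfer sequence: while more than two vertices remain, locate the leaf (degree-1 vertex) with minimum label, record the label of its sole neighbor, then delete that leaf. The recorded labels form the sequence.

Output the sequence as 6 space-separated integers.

Answer: 3 4 4 7 5 3

Derivation:
Step 1: leaves = {1,2,6,8}. Remove smallest leaf 1, emit neighbor 3.
Step 2: leaves = {2,6,8}. Remove smallest leaf 2, emit neighbor 4.
Step 3: leaves = {6,8}. Remove smallest leaf 6, emit neighbor 4.
Step 4: leaves = {4,8}. Remove smallest leaf 4, emit neighbor 7.
Step 5: leaves = {7,8}. Remove smallest leaf 7, emit neighbor 5.
Step 6: leaves = {5,8}. Remove smallest leaf 5, emit neighbor 3.
Done: 2 vertices remain (3, 8). Sequence = [3 4 4 7 5 3]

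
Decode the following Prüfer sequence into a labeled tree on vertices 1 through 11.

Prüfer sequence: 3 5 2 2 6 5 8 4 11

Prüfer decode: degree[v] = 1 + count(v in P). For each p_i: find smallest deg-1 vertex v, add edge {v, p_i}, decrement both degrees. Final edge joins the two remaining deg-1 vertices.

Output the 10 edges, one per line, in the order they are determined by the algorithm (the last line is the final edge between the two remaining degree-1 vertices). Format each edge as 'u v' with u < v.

Initial degrees: {1:1, 2:3, 3:2, 4:2, 5:3, 6:2, 7:1, 8:2, 9:1, 10:1, 11:2}
Step 1: smallest deg-1 vertex = 1, p_1 = 3. Add edge {1,3}. Now deg[1]=0, deg[3]=1.
Step 2: smallest deg-1 vertex = 3, p_2 = 5. Add edge {3,5}. Now deg[3]=0, deg[5]=2.
Step 3: smallest deg-1 vertex = 7, p_3 = 2. Add edge {2,7}. Now deg[7]=0, deg[2]=2.
Step 4: smallest deg-1 vertex = 9, p_4 = 2. Add edge {2,9}. Now deg[9]=0, deg[2]=1.
Step 5: smallest deg-1 vertex = 2, p_5 = 6. Add edge {2,6}. Now deg[2]=0, deg[6]=1.
Step 6: smallest deg-1 vertex = 6, p_6 = 5. Add edge {5,6}. Now deg[6]=0, deg[5]=1.
Step 7: smallest deg-1 vertex = 5, p_7 = 8. Add edge {5,8}. Now deg[5]=0, deg[8]=1.
Step 8: smallest deg-1 vertex = 8, p_8 = 4. Add edge {4,8}. Now deg[8]=0, deg[4]=1.
Step 9: smallest deg-1 vertex = 4, p_9 = 11. Add edge {4,11}. Now deg[4]=0, deg[11]=1.
Final: two remaining deg-1 vertices are 10, 11. Add edge {10,11}.

Answer: 1 3
3 5
2 7
2 9
2 6
5 6
5 8
4 8
4 11
10 11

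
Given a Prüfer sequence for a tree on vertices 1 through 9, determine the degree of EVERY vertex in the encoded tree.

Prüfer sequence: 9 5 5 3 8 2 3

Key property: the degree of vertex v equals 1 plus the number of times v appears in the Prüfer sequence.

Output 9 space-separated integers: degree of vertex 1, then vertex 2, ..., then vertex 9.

Answer: 1 2 3 1 3 1 1 2 2

Derivation:
p_1 = 9: count[9] becomes 1
p_2 = 5: count[5] becomes 1
p_3 = 5: count[5] becomes 2
p_4 = 3: count[3] becomes 1
p_5 = 8: count[8] becomes 1
p_6 = 2: count[2] becomes 1
p_7 = 3: count[3] becomes 2
Degrees (1 + count): deg[1]=1+0=1, deg[2]=1+1=2, deg[3]=1+2=3, deg[4]=1+0=1, deg[5]=1+2=3, deg[6]=1+0=1, deg[7]=1+0=1, deg[8]=1+1=2, deg[9]=1+1=2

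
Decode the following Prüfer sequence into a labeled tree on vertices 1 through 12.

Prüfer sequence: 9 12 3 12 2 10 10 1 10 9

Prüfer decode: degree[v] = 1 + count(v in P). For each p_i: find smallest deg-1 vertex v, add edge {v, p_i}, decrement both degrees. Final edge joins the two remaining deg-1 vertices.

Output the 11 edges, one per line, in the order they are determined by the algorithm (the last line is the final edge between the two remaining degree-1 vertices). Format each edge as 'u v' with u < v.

Answer: 4 9
5 12
3 6
3 12
2 7
2 10
8 10
1 11
1 10
9 10
9 12

Derivation:
Initial degrees: {1:2, 2:2, 3:2, 4:1, 5:1, 6:1, 7:1, 8:1, 9:3, 10:4, 11:1, 12:3}
Step 1: smallest deg-1 vertex = 4, p_1 = 9. Add edge {4,9}. Now deg[4]=0, deg[9]=2.
Step 2: smallest deg-1 vertex = 5, p_2 = 12. Add edge {5,12}. Now deg[5]=0, deg[12]=2.
Step 3: smallest deg-1 vertex = 6, p_3 = 3. Add edge {3,6}. Now deg[6]=0, deg[3]=1.
Step 4: smallest deg-1 vertex = 3, p_4 = 12. Add edge {3,12}. Now deg[3]=0, deg[12]=1.
Step 5: smallest deg-1 vertex = 7, p_5 = 2. Add edge {2,7}. Now deg[7]=0, deg[2]=1.
Step 6: smallest deg-1 vertex = 2, p_6 = 10. Add edge {2,10}. Now deg[2]=0, deg[10]=3.
Step 7: smallest deg-1 vertex = 8, p_7 = 10. Add edge {8,10}. Now deg[8]=0, deg[10]=2.
Step 8: smallest deg-1 vertex = 11, p_8 = 1. Add edge {1,11}. Now deg[11]=0, deg[1]=1.
Step 9: smallest deg-1 vertex = 1, p_9 = 10. Add edge {1,10}. Now deg[1]=0, deg[10]=1.
Step 10: smallest deg-1 vertex = 10, p_10 = 9. Add edge {9,10}. Now deg[10]=0, deg[9]=1.
Final: two remaining deg-1 vertices are 9, 12. Add edge {9,12}.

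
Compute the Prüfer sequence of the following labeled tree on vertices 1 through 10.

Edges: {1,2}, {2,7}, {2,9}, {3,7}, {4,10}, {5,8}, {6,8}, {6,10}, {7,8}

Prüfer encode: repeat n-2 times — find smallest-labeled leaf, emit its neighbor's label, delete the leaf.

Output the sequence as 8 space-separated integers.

Answer: 2 7 10 8 2 7 8 6

Derivation:
Step 1: leaves = {1,3,4,5,9}. Remove smallest leaf 1, emit neighbor 2.
Step 2: leaves = {3,4,5,9}. Remove smallest leaf 3, emit neighbor 7.
Step 3: leaves = {4,5,9}. Remove smallest leaf 4, emit neighbor 10.
Step 4: leaves = {5,9,10}. Remove smallest leaf 5, emit neighbor 8.
Step 5: leaves = {9,10}. Remove smallest leaf 9, emit neighbor 2.
Step 6: leaves = {2,10}. Remove smallest leaf 2, emit neighbor 7.
Step 7: leaves = {7,10}. Remove smallest leaf 7, emit neighbor 8.
Step 8: leaves = {8,10}. Remove smallest leaf 8, emit neighbor 6.
Done: 2 vertices remain (6, 10). Sequence = [2 7 10 8 2 7 8 6]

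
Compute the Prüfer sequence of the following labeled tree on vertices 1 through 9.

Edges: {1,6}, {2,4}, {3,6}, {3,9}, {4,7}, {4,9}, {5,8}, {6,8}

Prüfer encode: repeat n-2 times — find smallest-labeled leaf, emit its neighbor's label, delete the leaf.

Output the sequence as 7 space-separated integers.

Answer: 6 4 8 4 9 6 3

Derivation:
Step 1: leaves = {1,2,5,7}. Remove smallest leaf 1, emit neighbor 6.
Step 2: leaves = {2,5,7}. Remove smallest leaf 2, emit neighbor 4.
Step 3: leaves = {5,7}. Remove smallest leaf 5, emit neighbor 8.
Step 4: leaves = {7,8}. Remove smallest leaf 7, emit neighbor 4.
Step 5: leaves = {4,8}. Remove smallest leaf 4, emit neighbor 9.
Step 6: leaves = {8,9}. Remove smallest leaf 8, emit neighbor 6.
Step 7: leaves = {6,9}. Remove smallest leaf 6, emit neighbor 3.
Done: 2 vertices remain (3, 9). Sequence = [6 4 8 4 9 6 3]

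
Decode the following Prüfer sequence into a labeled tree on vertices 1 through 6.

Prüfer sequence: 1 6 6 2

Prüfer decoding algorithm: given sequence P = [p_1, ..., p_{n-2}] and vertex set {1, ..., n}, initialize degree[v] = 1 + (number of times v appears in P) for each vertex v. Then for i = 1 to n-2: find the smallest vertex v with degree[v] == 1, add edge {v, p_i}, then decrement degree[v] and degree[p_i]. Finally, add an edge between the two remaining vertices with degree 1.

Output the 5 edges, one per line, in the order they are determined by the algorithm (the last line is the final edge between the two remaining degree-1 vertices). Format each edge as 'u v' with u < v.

Answer: 1 3
1 6
4 6
2 5
2 6

Derivation:
Initial degrees: {1:2, 2:2, 3:1, 4:1, 5:1, 6:3}
Step 1: smallest deg-1 vertex = 3, p_1 = 1. Add edge {1,3}. Now deg[3]=0, deg[1]=1.
Step 2: smallest deg-1 vertex = 1, p_2 = 6. Add edge {1,6}. Now deg[1]=0, deg[6]=2.
Step 3: smallest deg-1 vertex = 4, p_3 = 6. Add edge {4,6}. Now deg[4]=0, deg[6]=1.
Step 4: smallest deg-1 vertex = 5, p_4 = 2. Add edge {2,5}. Now deg[5]=0, deg[2]=1.
Final: two remaining deg-1 vertices are 2, 6. Add edge {2,6}.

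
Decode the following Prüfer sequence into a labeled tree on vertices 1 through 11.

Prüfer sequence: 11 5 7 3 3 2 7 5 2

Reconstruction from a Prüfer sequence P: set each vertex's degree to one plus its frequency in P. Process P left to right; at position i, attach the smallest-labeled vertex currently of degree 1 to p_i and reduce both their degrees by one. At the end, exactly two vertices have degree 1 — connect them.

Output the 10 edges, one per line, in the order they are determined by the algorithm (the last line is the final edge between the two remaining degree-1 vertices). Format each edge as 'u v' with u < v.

Answer: 1 11
4 5
6 7
3 8
3 9
2 3
7 10
5 7
2 5
2 11

Derivation:
Initial degrees: {1:1, 2:3, 3:3, 4:1, 5:3, 6:1, 7:3, 8:1, 9:1, 10:1, 11:2}
Step 1: smallest deg-1 vertex = 1, p_1 = 11. Add edge {1,11}. Now deg[1]=0, deg[11]=1.
Step 2: smallest deg-1 vertex = 4, p_2 = 5. Add edge {4,5}. Now deg[4]=0, deg[5]=2.
Step 3: smallest deg-1 vertex = 6, p_3 = 7. Add edge {6,7}. Now deg[6]=0, deg[7]=2.
Step 4: smallest deg-1 vertex = 8, p_4 = 3. Add edge {3,8}. Now deg[8]=0, deg[3]=2.
Step 5: smallest deg-1 vertex = 9, p_5 = 3. Add edge {3,9}. Now deg[9]=0, deg[3]=1.
Step 6: smallest deg-1 vertex = 3, p_6 = 2. Add edge {2,3}. Now deg[3]=0, deg[2]=2.
Step 7: smallest deg-1 vertex = 10, p_7 = 7. Add edge {7,10}. Now deg[10]=0, deg[7]=1.
Step 8: smallest deg-1 vertex = 7, p_8 = 5. Add edge {5,7}. Now deg[7]=0, deg[5]=1.
Step 9: smallest deg-1 vertex = 5, p_9 = 2. Add edge {2,5}. Now deg[5]=0, deg[2]=1.
Final: two remaining deg-1 vertices are 2, 11. Add edge {2,11}.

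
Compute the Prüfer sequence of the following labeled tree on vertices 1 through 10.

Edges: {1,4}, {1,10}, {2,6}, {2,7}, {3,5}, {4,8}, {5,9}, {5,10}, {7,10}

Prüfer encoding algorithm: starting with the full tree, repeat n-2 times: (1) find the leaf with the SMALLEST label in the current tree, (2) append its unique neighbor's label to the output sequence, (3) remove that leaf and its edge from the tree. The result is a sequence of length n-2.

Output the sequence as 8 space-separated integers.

Answer: 5 2 7 10 4 1 10 5

Derivation:
Step 1: leaves = {3,6,8,9}. Remove smallest leaf 3, emit neighbor 5.
Step 2: leaves = {6,8,9}. Remove smallest leaf 6, emit neighbor 2.
Step 3: leaves = {2,8,9}. Remove smallest leaf 2, emit neighbor 7.
Step 4: leaves = {7,8,9}. Remove smallest leaf 7, emit neighbor 10.
Step 5: leaves = {8,9}. Remove smallest leaf 8, emit neighbor 4.
Step 6: leaves = {4,9}. Remove smallest leaf 4, emit neighbor 1.
Step 7: leaves = {1,9}. Remove smallest leaf 1, emit neighbor 10.
Step 8: leaves = {9,10}. Remove smallest leaf 9, emit neighbor 5.
Done: 2 vertices remain (5, 10). Sequence = [5 2 7 10 4 1 10 5]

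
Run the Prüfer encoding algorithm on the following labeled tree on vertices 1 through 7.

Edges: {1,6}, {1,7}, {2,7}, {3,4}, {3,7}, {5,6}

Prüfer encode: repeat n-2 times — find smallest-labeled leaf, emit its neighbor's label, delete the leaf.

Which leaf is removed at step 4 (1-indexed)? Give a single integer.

Answer: 5

Derivation:
Step 1: current leaves = {2,4,5}. Remove leaf 2 (neighbor: 7).
Step 2: current leaves = {4,5}. Remove leaf 4 (neighbor: 3).
Step 3: current leaves = {3,5}. Remove leaf 3 (neighbor: 7).
Step 4: current leaves = {5,7}. Remove leaf 5 (neighbor: 6).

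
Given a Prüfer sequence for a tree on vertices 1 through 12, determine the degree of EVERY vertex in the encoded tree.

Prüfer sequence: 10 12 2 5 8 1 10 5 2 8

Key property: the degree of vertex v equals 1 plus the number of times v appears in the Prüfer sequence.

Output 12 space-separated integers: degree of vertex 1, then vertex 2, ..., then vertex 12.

p_1 = 10: count[10] becomes 1
p_2 = 12: count[12] becomes 1
p_3 = 2: count[2] becomes 1
p_4 = 5: count[5] becomes 1
p_5 = 8: count[8] becomes 1
p_6 = 1: count[1] becomes 1
p_7 = 10: count[10] becomes 2
p_8 = 5: count[5] becomes 2
p_9 = 2: count[2] becomes 2
p_10 = 8: count[8] becomes 2
Degrees (1 + count): deg[1]=1+1=2, deg[2]=1+2=3, deg[3]=1+0=1, deg[4]=1+0=1, deg[5]=1+2=3, deg[6]=1+0=1, deg[7]=1+0=1, deg[8]=1+2=3, deg[9]=1+0=1, deg[10]=1+2=3, deg[11]=1+0=1, deg[12]=1+1=2

Answer: 2 3 1 1 3 1 1 3 1 3 1 2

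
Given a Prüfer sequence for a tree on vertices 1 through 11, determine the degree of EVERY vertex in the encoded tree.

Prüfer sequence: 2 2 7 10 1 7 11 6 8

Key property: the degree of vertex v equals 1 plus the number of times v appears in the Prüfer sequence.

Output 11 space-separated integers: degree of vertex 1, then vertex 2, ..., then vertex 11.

Answer: 2 3 1 1 1 2 3 2 1 2 2

Derivation:
p_1 = 2: count[2] becomes 1
p_2 = 2: count[2] becomes 2
p_3 = 7: count[7] becomes 1
p_4 = 10: count[10] becomes 1
p_5 = 1: count[1] becomes 1
p_6 = 7: count[7] becomes 2
p_7 = 11: count[11] becomes 1
p_8 = 6: count[6] becomes 1
p_9 = 8: count[8] becomes 1
Degrees (1 + count): deg[1]=1+1=2, deg[2]=1+2=3, deg[3]=1+0=1, deg[4]=1+0=1, deg[5]=1+0=1, deg[6]=1+1=2, deg[7]=1+2=3, deg[8]=1+1=2, deg[9]=1+0=1, deg[10]=1+1=2, deg[11]=1+1=2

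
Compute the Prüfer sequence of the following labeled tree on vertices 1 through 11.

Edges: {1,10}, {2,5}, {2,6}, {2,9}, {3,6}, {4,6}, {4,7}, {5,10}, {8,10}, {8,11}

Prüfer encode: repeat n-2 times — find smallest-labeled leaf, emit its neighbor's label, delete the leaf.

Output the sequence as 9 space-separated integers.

Answer: 10 6 4 6 2 2 5 10 8

Derivation:
Step 1: leaves = {1,3,7,9,11}. Remove smallest leaf 1, emit neighbor 10.
Step 2: leaves = {3,7,9,11}. Remove smallest leaf 3, emit neighbor 6.
Step 3: leaves = {7,9,11}. Remove smallest leaf 7, emit neighbor 4.
Step 4: leaves = {4,9,11}. Remove smallest leaf 4, emit neighbor 6.
Step 5: leaves = {6,9,11}. Remove smallest leaf 6, emit neighbor 2.
Step 6: leaves = {9,11}. Remove smallest leaf 9, emit neighbor 2.
Step 7: leaves = {2,11}. Remove smallest leaf 2, emit neighbor 5.
Step 8: leaves = {5,11}. Remove smallest leaf 5, emit neighbor 10.
Step 9: leaves = {10,11}. Remove smallest leaf 10, emit neighbor 8.
Done: 2 vertices remain (8, 11). Sequence = [10 6 4 6 2 2 5 10 8]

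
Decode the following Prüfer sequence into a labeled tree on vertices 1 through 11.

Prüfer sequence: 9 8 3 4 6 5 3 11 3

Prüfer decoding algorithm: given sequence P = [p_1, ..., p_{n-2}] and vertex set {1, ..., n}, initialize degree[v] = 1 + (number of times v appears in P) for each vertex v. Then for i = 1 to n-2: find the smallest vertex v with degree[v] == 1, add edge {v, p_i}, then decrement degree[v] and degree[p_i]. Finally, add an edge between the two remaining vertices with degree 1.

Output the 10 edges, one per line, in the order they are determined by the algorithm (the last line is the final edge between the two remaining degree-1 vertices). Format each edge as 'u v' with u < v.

Answer: 1 9
2 8
3 7
4 8
4 6
5 6
3 5
9 11
3 10
3 11

Derivation:
Initial degrees: {1:1, 2:1, 3:4, 4:2, 5:2, 6:2, 7:1, 8:2, 9:2, 10:1, 11:2}
Step 1: smallest deg-1 vertex = 1, p_1 = 9. Add edge {1,9}. Now deg[1]=0, deg[9]=1.
Step 2: smallest deg-1 vertex = 2, p_2 = 8. Add edge {2,8}. Now deg[2]=0, deg[8]=1.
Step 3: smallest deg-1 vertex = 7, p_3 = 3. Add edge {3,7}. Now deg[7]=0, deg[3]=3.
Step 4: smallest deg-1 vertex = 8, p_4 = 4. Add edge {4,8}. Now deg[8]=0, deg[4]=1.
Step 5: smallest deg-1 vertex = 4, p_5 = 6. Add edge {4,6}. Now deg[4]=0, deg[6]=1.
Step 6: smallest deg-1 vertex = 6, p_6 = 5. Add edge {5,6}. Now deg[6]=0, deg[5]=1.
Step 7: smallest deg-1 vertex = 5, p_7 = 3. Add edge {3,5}. Now deg[5]=0, deg[3]=2.
Step 8: smallest deg-1 vertex = 9, p_8 = 11. Add edge {9,11}. Now deg[9]=0, deg[11]=1.
Step 9: smallest deg-1 vertex = 10, p_9 = 3. Add edge {3,10}. Now deg[10]=0, deg[3]=1.
Final: two remaining deg-1 vertices are 3, 11. Add edge {3,11}.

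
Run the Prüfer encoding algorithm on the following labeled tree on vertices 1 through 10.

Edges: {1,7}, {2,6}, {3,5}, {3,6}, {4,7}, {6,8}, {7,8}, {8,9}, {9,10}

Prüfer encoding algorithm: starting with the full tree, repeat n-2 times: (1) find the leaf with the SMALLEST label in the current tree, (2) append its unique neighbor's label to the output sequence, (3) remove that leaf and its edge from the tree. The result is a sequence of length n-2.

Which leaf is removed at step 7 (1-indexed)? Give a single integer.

Step 1: current leaves = {1,2,4,5,10}. Remove leaf 1 (neighbor: 7).
Step 2: current leaves = {2,4,5,10}. Remove leaf 2 (neighbor: 6).
Step 3: current leaves = {4,5,10}. Remove leaf 4 (neighbor: 7).
Step 4: current leaves = {5,7,10}. Remove leaf 5 (neighbor: 3).
Step 5: current leaves = {3,7,10}. Remove leaf 3 (neighbor: 6).
Step 6: current leaves = {6,7,10}. Remove leaf 6 (neighbor: 8).
Step 7: current leaves = {7,10}. Remove leaf 7 (neighbor: 8).

Answer: 7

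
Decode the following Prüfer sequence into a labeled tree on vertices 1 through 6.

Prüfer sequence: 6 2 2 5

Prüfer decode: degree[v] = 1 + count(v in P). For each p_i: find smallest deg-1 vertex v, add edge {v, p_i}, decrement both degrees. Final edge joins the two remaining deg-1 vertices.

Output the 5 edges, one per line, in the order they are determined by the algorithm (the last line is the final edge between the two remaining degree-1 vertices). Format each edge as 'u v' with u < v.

Answer: 1 6
2 3
2 4
2 5
5 6

Derivation:
Initial degrees: {1:1, 2:3, 3:1, 4:1, 5:2, 6:2}
Step 1: smallest deg-1 vertex = 1, p_1 = 6. Add edge {1,6}. Now deg[1]=0, deg[6]=1.
Step 2: smallest deg-1 vertex = 3, p_2 = 2. Add edge {2,3}. Now deg[3]=0, deg[2]=2.
Step 3: smallest deg-1 vertex = 4, p_3 = 2. Add edge {2,4}. Now deg[4]=0, deg[2]=1.
Step 4: smallest deg-1 vertex = 2, p_4 = 5. Add edge {2,5}. Now deg[2]=0, deg[5]=1.
Final: two remaining deg-1 vertices are 5, 6. Add edge {5,6}.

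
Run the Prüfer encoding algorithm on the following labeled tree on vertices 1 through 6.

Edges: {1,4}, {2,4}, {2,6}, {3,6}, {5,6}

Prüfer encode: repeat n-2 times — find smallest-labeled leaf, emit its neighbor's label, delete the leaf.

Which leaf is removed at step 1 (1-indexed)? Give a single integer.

Step 1: current leaves = {1,3,5}. Remove leaf 1 (neighbor: 4).

Answer: 1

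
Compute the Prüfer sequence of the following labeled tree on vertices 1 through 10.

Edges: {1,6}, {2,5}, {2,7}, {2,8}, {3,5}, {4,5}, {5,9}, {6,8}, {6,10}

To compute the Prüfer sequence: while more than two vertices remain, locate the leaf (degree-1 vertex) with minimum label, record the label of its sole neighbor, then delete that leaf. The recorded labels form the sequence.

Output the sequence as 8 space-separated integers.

Answer: 6 5 5 2 5 2 8 6

Derivation:
Step 1: leaves = {1,3,4,7,9,10}. Remove smallest leaf 1, emit neighbor 6.
Step 2: leaves = {3,4,7,9,10}. Remove smallest leaf 3, emit neighbor 5.
Step 3: leaves = {4,7,9,10}. Remove smallest leaf 4, emit neighbor 5.
Step 4: leaves = {7,9,10}. Remove smallest leaf 7, emit neighbor 2.
Step 5: leaves = {9,10}. Remove smallest leaf 9, emit neighbor 5.
Step 6: leaves = {5,10}. Remove smallest leaf 5, emit neighbor 2.
Step 7: leaves = {2,10}. Remove smallest leaf 2, emit neighbor 8.
Step 8: leaves = {8,10}. Remove smallest leaf 8, emit neighbor 6.
Done: 2 vertices remain (6, 10). Sequence = [6 5 5 2 5 2 8 6]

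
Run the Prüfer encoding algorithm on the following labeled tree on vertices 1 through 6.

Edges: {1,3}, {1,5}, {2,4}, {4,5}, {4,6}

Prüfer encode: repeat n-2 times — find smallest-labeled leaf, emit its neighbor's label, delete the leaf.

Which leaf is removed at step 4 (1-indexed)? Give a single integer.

Step 1: current leaves = {2,3,6}. Remove leaf 2 (neighbor: 4).
Step 2: current leaves = {3,6}. Remove leaf 3 (neighbor: 1).
Step 3: current leaves = {1,6}. Remove leaf 1 (neighbor: 5).
Step 4: current leaves = {5,6}. Remove leaf 5 (neighbor: 4).

Answer: 5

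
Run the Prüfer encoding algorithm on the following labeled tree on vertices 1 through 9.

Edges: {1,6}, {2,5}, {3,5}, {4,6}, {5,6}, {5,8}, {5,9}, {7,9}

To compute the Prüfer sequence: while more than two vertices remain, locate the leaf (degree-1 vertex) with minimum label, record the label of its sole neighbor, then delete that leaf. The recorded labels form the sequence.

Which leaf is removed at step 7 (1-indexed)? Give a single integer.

Step 1: current leaves = {1,2,3,4,7,8}. Remove leaf 1 (neighbor: 6).
Step 2: current leaves = {2,3,4,7,8}. Remove leaf 2 (neighbor: 5).
Step 3: current leaves = {3,4,7,8}. Remove leaf 3 (neighbor: 5).
Step 4: current leaves = {4,7,8}. Remove leaf 4 (neighbor: 6).
Step 5: current leaves = {6,7,8}. Remove leaf 6 (neighbor: 5).
Step 6: current leaves = {7,8}. Remove leaf 7 (neighbor: 9).
Step 7: current leaves = {8,9}. Remove leaf 8 (neighbor: 5).

Answer: 8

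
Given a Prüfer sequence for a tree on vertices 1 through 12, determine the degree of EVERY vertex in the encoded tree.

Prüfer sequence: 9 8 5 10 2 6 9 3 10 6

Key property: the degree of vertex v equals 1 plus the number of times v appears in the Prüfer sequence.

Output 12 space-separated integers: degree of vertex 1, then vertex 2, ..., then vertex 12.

Answer: 1 2 2 1 2 3 1 2 3 3 1 1

Derivation:
p_1 = 9: count[9] becomes 1
p_2 = 8: count[8] becomes 1
p_3 = 5: count[5] becomes 1
p_4 = 10: count[10] becomes 1
p_5 = 2: count[2] becomes 1
p_6 = 6: count[6] becomes 1
p_7 = 9: count[9] becomes 2
p_8 = 3: count[3] becomes 1
p_9 = 10: count[10] becomes 2
p_10 = 6: count[6] becomes 2
Degrees (1 + count): deg[1]=1+0=1, deg[2]=1+1=2, deg[3]=1+1=2, deg[4]=1+0=1, deg[5]=1+1=2, deg[6]=1+2=3, deg[7]=1+0=1, deg[8]=1+1=2, deg[9]=1+2=3, deg[10]=1+2=3, deg[11]=1+0=1, deg[12]=1+0=1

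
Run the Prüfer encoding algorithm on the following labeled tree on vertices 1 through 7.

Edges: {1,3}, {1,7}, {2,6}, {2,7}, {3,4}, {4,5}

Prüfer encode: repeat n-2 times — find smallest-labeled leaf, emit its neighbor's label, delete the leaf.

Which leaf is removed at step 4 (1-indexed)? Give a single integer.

Answer: 1

Derivation:
Step 1: current leaves = {5,6}. Remove leaf 5 (neighbor: 4).
Step 2: current leaves = {4,6}. Remove leaf 4 (neighbor: 3).
Step 3: current leaves = {3,6}. Remove leaf 3 (neighbor: 1).
Step 4: current leaves = {1,6}. Remove leaf 1 (neighbor: 7).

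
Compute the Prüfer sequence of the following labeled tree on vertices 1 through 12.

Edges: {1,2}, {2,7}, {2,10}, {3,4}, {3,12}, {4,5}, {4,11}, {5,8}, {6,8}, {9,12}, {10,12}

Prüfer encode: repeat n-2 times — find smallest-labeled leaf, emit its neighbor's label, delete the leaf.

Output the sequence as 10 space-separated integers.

Answer: 2 8 2 10 5 4 12 12 4 3

Derivation:
Step 1: leaves = {1,6,7,9,11}. Remove smallest leaf 1, emit neighbor 2.
Step 2: leaves = {6,7,9,11}. Remove smallest leaf 6, emit neighbor 8.
Step 3: leaves = {7,8,9,11}. Remove smallest leaf 7, emit neighbor 2.
Step 4: leaves = {2,8,9,11}. Remove smallest leaf 2, emit neighbor 10.
Step 5: leaves = {8,9,10,11}. Remove smallest leaf 8, emit neighbor 5.
Step 6: leaves = {5,9,10,11}. Remove smallest leaf 5, emit neighbor 4.
Step 7: leaves = {9,10,11}. Remove smallest leaf 9, emit neighbor 12.
Step 8: leaves = {10,11}. Remove smallest leaf 10, emit neighbor 12.
Step 9: leaves = {11,12}. Remove smallest leaf 11, emit neighbor 4.
Step 10: leaves = {4,12}. Remove smallest leaf 4, emit neighbor 3.
Done: 2 vertices remain (3, 12). Sequence = [2 8 2 10 5 4 12 12 4 3]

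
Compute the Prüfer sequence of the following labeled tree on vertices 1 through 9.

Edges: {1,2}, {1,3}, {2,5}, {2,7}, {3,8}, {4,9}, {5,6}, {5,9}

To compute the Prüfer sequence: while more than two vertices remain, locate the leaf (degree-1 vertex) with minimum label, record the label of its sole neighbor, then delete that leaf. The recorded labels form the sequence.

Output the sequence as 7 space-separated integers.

Step 1: leaves = {4,6,7,8}. Remove smallest leaf 4, emit neighbor 9.
Step 2: leaves = {6,7,8,9}. Remove smallest leaf 6, emit neighbor 5.
Step 3: leaves = {7,8,9}. Remove smallest leaf 7, emit neighbor 2.
Step 4: leaves = {8,9}. Remove smallest leaf 8, emit neighbor 3.
Step 5: leaves = {3,9}. Remove smallest leaf 3, emit neighbor 1.
Step 6: leaves = {1,9}. Remove smallest leaf 1, emit neighbor 2.
Step 7: leaves = {2,9}. Remove smallest leaf 2, emit neighbor 5.
Done: 2 vertices remain (5, 9). Sequence = [9 5 2 3 1 2 5]

Answer: 9 5 2 3 1 2 5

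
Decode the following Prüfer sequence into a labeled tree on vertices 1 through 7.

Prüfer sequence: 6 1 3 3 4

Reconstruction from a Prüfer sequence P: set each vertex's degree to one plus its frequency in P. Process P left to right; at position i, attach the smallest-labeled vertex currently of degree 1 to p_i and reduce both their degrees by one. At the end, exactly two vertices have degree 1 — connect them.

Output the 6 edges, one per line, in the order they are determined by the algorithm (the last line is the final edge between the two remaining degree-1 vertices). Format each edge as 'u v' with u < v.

Answer: 2 6
1 5
1 3
3 6
3 4
4 7

Derivation:
Initial degrees: {1:2, 2:1, 3:3, 4:2, 5:1, 6:2, 7:1}
Step 1: smallest deg-1 vertex = 2, p_1 = 6. Add edge {2,6}. Now deg[2]=0, deg[6]=1.
Step 2: smallest deg-1 vertex = 5, p_2 = 1. Add edge {1,5}. Now deg[5]=0, deg[1]=1.
Step 3: smallest deg-1 vertex = 1, p_3 = 3. Add edge {1,3}. Now deg[1]=0, deg[3]=2.
Step 4: smallest deg-1 vertex = 6, p_4 = 3. Add edge {3,6}. Now deg[6]=0, deg[3]=1.
Step 5: smallest deg-1 vertex = 3, p_5 = 4. Add edge {3,4}. Now deg[3]=0, deg[4]=1.
Final: two remaining deg-1 vertices are 4, 7. Add edge {4,7}.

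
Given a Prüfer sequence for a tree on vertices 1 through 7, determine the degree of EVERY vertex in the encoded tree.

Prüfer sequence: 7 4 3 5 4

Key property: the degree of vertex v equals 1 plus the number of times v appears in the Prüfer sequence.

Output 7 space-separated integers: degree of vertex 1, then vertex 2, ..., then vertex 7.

Answer: 1 1 2 3 2 1 2

Derivation:
p_1 = 7: count[7] becomes 1
p_2 = 4: count[4] becomes 1
p_3 = 3: count[3] becomes 1
p_4 = 5: count[5] becomes 1
p_5 = 4: count[4] becomes 2
Degrees (1 + count): deg[1]=1+0=1, deg[2]=1+0=1, deg[3]=1+1=2, deg[4]=1+2=3, deg[5]=1+1=2, deg[6]=1+0=1, deg[7]=1+1=2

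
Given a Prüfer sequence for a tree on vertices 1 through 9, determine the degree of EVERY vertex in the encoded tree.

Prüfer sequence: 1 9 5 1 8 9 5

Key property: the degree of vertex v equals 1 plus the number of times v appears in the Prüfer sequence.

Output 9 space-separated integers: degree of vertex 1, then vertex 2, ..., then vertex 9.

p_1 = 1: count[1] becomes 1
p_2 = 9: count[9] becomes 1
p_3 = 5: count[5] becomes 1
p_4 = 1: count[1] becomes 2
p_5 = 8: count[8] becomes 1
p_6 = 9: count[9] becomes 2
p_7 = 5: count[5] becomes 2
Degrees (1 + count): deg[1]=1+2=3, deg[2]=1+0=1, deg[3]=1+0=1, deg[4]=1+0=1, deg[5]=1+2=3, deg[6]=1+0=1, deg[7]=1+0=1, deg[8]=1+1=2, deg[9]=1+2=3

Answer: 3 1 1 1 3 1 1 2 3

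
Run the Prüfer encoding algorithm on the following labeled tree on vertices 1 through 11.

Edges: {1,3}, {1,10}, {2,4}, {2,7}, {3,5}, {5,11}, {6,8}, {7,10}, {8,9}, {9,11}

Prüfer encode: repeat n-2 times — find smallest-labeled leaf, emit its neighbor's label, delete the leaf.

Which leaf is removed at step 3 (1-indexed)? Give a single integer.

Step 1: current leaves = {4,6}. Remove leaf 4 (neighbor: 2).
Step 2: current leaves = {2,6}. Remove leaf 2 (neighbor: 7).
Step 3: current leaves = {6,7}. Remove leaf 6 (neighbor: 8).

Answer: 6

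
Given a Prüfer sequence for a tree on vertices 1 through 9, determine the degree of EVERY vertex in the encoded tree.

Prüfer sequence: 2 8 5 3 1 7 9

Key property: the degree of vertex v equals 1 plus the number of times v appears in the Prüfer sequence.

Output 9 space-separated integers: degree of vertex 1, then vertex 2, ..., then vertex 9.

Answer: 2 2 2 1 2 1 2 2 2

Derivation:
p_1 = 2: count[2] becomes 1
p_2 = 8: count[8] becomes 1
p_3 = 5: count[5] becomes 1
p_4 = 3: count[3] becomes 1
p_5 = 1: count[1] becomes 1
p_6 = 7: count[7] becomes 1
p_7 = 9: count[9] becomes 1
Degrees (1 + count): deg[1]=1+1=2, deg[2]=1+1=2, deg[3]=1+1=2, deg[4]=1+0=1, deg[5]=1+1=2, deg[6]=1+0=1, deg[7]=1+1=2, deg[8]=1+1=2, deg[9]=1+1=2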